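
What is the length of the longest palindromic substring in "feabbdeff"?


Input: "feabbdeff"
Checking substrings for palindromes:
  [3:5] "bb" (len 2) => palindrome
  [7:9] "ff" (len 2) => palindrome
Longest palindromic substring: "bb" with length 2

2


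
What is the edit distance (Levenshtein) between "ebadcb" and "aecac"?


Computing edit distance: "ebadcb" -> "aecac"
DP table:
           a    e    c    a    c
      0    1    2    3    4    5
  e   1    1    1    2    3    4
  b   2    2    2    2    3    4
  a   3    2    3    3    2    3
  d   4    3    3    4    3    3
  c   5    4    4    3    4    3
  b   6    5    5    4    4    4
Edit distance = dp[6][5] = 4

4


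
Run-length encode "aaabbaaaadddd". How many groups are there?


Input: aaabbaaaadddd
Scanning for consecutive runs:
  Group 1: 'a' x 3 (positions 0-2)
  Group 2: 'b' x 2 (positions 3-4)
  Group 3: 'a' x 4 (positions 5-8)
  Group 4: 'd' x 4 (positions 9-12)
Total groups: 4

4


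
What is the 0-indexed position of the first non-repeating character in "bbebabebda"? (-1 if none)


Input: bbebabebda
Character frequencies:
  'a': 2
  'b': 5
  'd': 1
  'e': 2
Scanning left to right for freq == 1:
  Position 0 ('b'): freq=5, skip
  Position 1 ('b'): freq=5, skip
  Position 2 ('e'): freq=2, skip
  Position 3 ('b'): freq=5, skip
  Position 4 ('a'): freq=2, skip
  Position 5 ('b'): freq=5, skip
  Position 6 ('e'): freq=2, skip
  Position 7 ('b'): freq=5, skip
  Position 8 ('d'): unique! => answer = 8

8


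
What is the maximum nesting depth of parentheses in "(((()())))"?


Input: "(((()())))"
Tracking depth:
  Position 0 '(': depth becomes 1
  Position 1 '(': depth becomes 2
  Position 2 '(': depth becomes 3
  Position 3 '(': depth becomes 4
  Position 4 ')': depth becomes 3
  Position 5 '(': depth becomes 4
  Position 6 ')': depth becomes 3
  Position 7 ')': depth becomes 2
  Position 8 ')': depth becomes 1
  Position 9 ')': depth becomes 0
Maximum depth reached: 4

4


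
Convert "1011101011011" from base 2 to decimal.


Input: "1011101011011" in base 2
Positional expansion:
  Digit '1' (value 1) x 2^12 = 4096
  Digit '0' (value 0) x 2^11 = 0
  Digit '1' (value 1) x 2^10 = 1024
  Digit '1' (value 1) x 2^9 = 512
  Digit '1' (value 1) x 2^8 = 256
  Digit '0' (value 0) x 2^7 = 0
  Digit '1' (value 1) x 2^6 = 64
  Digit '0' (value 0) x 2^5 = 0
  Digit '1' (value 1) x 2^4 = 16
  Digit '1' (value 1) x 2^3 = 8
  Digit '0' (value 0) x 2^2 = 0
  Digit '1' (value 1) x 2^1 = 2
  Digit '1' (value 1) x 2^0 = 1
Sum = 5979

5979


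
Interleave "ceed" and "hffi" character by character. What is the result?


Interleaving "ceed" and "hffi":
  Position 0: 'c' from first, 'h' from second => "ch"
  Position 1: 'e' from first, 'f' from second => "ef"
  Position 2: 'e' from first, 'f' from second => "ef"
  Position 3: 'd' from first, 'i' from second => "di"
Result: chefefdi

chefefdi


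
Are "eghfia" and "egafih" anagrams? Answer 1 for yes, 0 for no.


Strings: "eghfia", "egafih"
Sorted first:  aefghi
Sorted second: aefghi
Sorted forms match => anagrams

1


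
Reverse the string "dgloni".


Input: dgloni
Reading characters right to left:
  Position 5: 'i'
  Position 4: 'n'
  Position 3: 'o'
  Position 2: 'l'
  Position 1: 'g'
  Position 0: 'd'
Reversed: inolgd

inolgd


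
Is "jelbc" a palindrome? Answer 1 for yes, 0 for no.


Input: jelbc
Reversed: cblej
  Compare pos 0 ('j') with pos 4 ('c'): MISMATCH
  Compare pos 1 ('e') with pos 3 ('b'): MISMATCH
Result: not a palindrome

0


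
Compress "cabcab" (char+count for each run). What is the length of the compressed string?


Input: cabcab
Runs:
  'c' x 1 => "c1"
  'a' x 1 => "a1"
  'b' x 1 => "b1"
  'c' x 1 => "c1"
  'a' x 1 => "a1"
  'b' x 1 => "b1"
Compressed: "c1a1b1c1a1b1"
Compressed length: 12

12


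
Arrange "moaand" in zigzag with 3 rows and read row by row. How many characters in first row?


Zigzag "moaand" into 3 rows:
Placing characters:
  'm' => row 0
  'o' => row 1
  'a' => row 2
  'a' => row 1
  'n' => row 0
  'd' => row 1
Rows:
  Row 0: "mn"
  Row 1: "oad"
  Row 2: "a"
First row length: 2

2


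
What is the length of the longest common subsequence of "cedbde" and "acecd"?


LCS of "cedbde" and "acecd"
DP table:
           a    c    e    c    d
      0    0    0    0    0    0
  c   0    0    1    1    1    1
  e   0    0    1    2    2    2
  d   0    0    1    2    2    3
  b   0    0    1    2    2    3
  d   0    0    1    2    2    3
  e   0    0    1    2    2    3
LCS length = dp[6][5] = 3

3


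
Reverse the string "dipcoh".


Input: dipcoh
Reading characters right to left:
  Position 5: 'h'
  Position 4: 'o'
  Position 3: 'c'
  Position 2: 'p'
  Position 1: 'i'
  Position 0: 'd'
Reversed: hocpid

hocpid


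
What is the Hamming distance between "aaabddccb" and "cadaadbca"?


Comparing "aaabddccb" and "cadaadbca" position by position:
  Position 0: 'a' vs 'c' => differ
  Position 1: 'a' vs 'a' => same
  Position 2: 'a' vs 'd' => differ
  Position 3: 'b' vs 'a' => differ
  Position 4: 'd' vs 'a' => differ
  Position 5: 'd' vs 'd' => same
  Position 6: 'c' vs 'b' => differ
  Position 7: 'c' vs 'c' => same
  Position 8: 'b' vs 'a' => differ
Total differences (Hamming distance): 6

6


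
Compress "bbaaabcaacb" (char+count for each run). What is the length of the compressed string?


Input: bbaaabcaacb
Runs:
  'b' x 2 => "b2"
  'a' x 3 => "a3"
  'b' x 1 => "b1"
  'c' x 1 => "c1"
  'a' x 2 => "a2"
  'c' x 1 => "c1"
  'b' x 1 => "b1"
Compressed: "b2a3b1c1a2c1b1"
Compressed length: 14

14


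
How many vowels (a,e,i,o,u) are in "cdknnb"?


Input: cdknnb
Checking each character:
  'c' at position 0: consonant
  'd' at position 1: consonant
  'k' at position 2: consonant
  'n' at position 3: consonant
  'n' at position 4: consonant
  'b' at position 5: consonant
Total vowels: 0

0


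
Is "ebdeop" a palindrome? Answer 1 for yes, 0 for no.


Input: ebdeop
Reversed: poedbe
  Compare pos 0 ('e') with pos 5 ('p'): MISMATCH
  Compare pos 1 ('b') with pos 4 ('o'): MISMATCH
  Compare pos 2 ('d') with pos 3 ('e'): MISMATCH
Result: not a palindrome

0


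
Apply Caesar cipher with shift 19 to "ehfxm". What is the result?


Caesar cipher: shift "ehfxm" by 19
  'e' (pos 4) + 19 = pos 23 = 'x'
  'h' (pos 7) + 19 = pos 0 = 'a'
  'f' (pos 5) + 19 = pos 24 = 'y'
  'x' (pos 23) + 19 = pos 16 = 'q'
  'm' (pos 12) + 19 = pos 5 = 'f'
Result: xayqf

xayqf


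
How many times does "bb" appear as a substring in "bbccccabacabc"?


Searching for "bb" in "bbccccabacabc"
Scanning each position:
  Position 0: "bb" => MATCH
  Position 1: "bc" => no
  Position 2: "cc" => no
  Position 3: "cc" => no
  Position 4: "cc" => no
  Position 5: "ca" => no
  Position 6: "ab" => no
  Position 7: "ba" => no
  Position 8: "ac" => no
  Position 9: "ca" => no
  Position 10: "ab" => no
  Position 11: "bc" => no
Total occurrences: 1

1


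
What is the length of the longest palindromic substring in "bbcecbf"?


Input: "bbcecbf"
Checking substrings for palindromes:
  [1:6] "bcecb" (len 5) => palindrome
  [2:5] "cec" (len 3) => palindrome
  [0:2] "bb" (len 2) => palindrome
Longest palindromic substring: "bcecb" with length 5

5


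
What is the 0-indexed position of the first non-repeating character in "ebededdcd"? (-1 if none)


Input: ebededdcd
Character frequencies:
  'b': 1
  'c': 1
  'd': 4
  'e': 3
Scanning left to right for freq == 1:
  Position 0 ('e'): freq=3, skip
  Position 1 ('b'): unique! => answer = 1

1


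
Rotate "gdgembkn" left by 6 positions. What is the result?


Input: "gdgembkn", rotate left by 6
First 6 characters: "gdgemb"
Remaining characters: "kn"
Concatenate remaining + first: "kn" + "gdgemb" = "kngdgemb"

kngdgemb


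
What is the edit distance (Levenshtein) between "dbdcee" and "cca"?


Computing edit distance: "dbdcee" -> "cca"
DP table:
           c    c    a
      0    1    2    3
  d   1    1    2    3
  b   2    2    2    3
  d   3    3    3    3
  c   4    3    3    4
  e   5    4    4    4
  e   6    5    5    5
Edit distance = dp[6][3] = 5

5


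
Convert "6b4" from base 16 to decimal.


Input: "6b4" in base 16
Positional expansion:
  Digit '6' (value 6) x 16^2 = 1536
  Digit 'b' (value 11) x 16^1 = 176
  Digit '4' (value 4) x 16^0 = 4
Sum = 1716

1716


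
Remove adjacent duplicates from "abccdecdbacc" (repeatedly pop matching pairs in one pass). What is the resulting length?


Input: abccdecdbacc
Stack-based adjacent duplicate removal:
  Read 'a': push. Stack: a
  Read 'b': push. Stack: ab
  Read 'c': push. Stack: abc
  Read 'c': matches stack top 'c' => pop. Stack: ab
  Read 'd': push. Stack: abd
  Read 'e': push. Stack: abde
  Read 'c': push. Stack: abdec
  Read 'd': push. Stack: abdecd
  Read 'b': push. Stack: abdecdb
  Read 'a': push. Stack: abdecdba
  Read 'c': push. Stack: abdecdbac
  Read 'c': matches stack top 'c' => pop. Stack: abdecdba
Final stack: "abdecdba" (length 8)

8


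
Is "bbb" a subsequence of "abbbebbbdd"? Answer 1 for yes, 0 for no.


Check if "bbb" is a subsequence of "abbbebbbdd"
Greedy scan:
  Position 0 ('a'): no match needed
  Position 1 ('b'): matches sub[0] = 'b'
  Position 2 ('b'): matches sub[1] = 'b'
  Position 3 ('b'): matches sub[2] = 'b'
  Position 4 ('e'): no match needed
  Position 5 ('b'): no match needed
  Position 6 ('b'): no match needed
  Position 7 ('b'): no match needed
  Position 8 ('d'): no match needed
  Position 9 ('d'): no match needed
All 3 characters matched => is a subsequence

1


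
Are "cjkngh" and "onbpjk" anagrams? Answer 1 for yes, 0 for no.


Strings: "cjkngh", "onbpjk"
Sorted first:  cghjkn
Sorted second: bjknop
Differ at position 0: 'c' vs 'b' => not anagrams

0


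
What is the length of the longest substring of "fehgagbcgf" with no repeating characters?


Input: "fehgagbcgf"
Sliding window (track last position of each char):
  Position 0 ('f'): window [0,0] length 1 -- new best
  Position 1 ('e'): window [0,1] length 2 -- new best
  Position 2 ('h'): window [0,2] length 3 -- new best
  Position 3 ('g'): window [0,3] length 4 -- new best
  Position 4 ('a'): window [0,4] length 5 -- new best
  Position 5 ('g'): repeat (last at 3), move window start to 4
  Position 5 ('g'): window [4,5] length 2
  Position 6 ('b'): window [4,6] length 3
  Position 7 ('c'): window [4,7] length 4
  Position 8 ('g'): repeat (last at 5), move window start to 6
  Position 8 ('g'): window [6,8] length 3
  Position 9 ('f'): window [6,9] length 4
Longest substring with no repeats: "fehga" with length 5

5


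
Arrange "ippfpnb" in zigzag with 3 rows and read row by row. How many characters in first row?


Zigzag "ippfpnb" into 3 rows:
Placing characters:
  'i' => row 0
  'p' => row 1
  'p' => row 2
  'f' => row 1
  'p' => row 0
  'n' => row 1
  'b' => row 2
Rows:
  Row 0: "ip"
  Row 1: "pfn"
  Row 2: "pb"
First row length: 2

2


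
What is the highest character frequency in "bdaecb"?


Input: bdaecb
Character counts:
  'a': 1
  'b': 2
  'c': 1
  'd': 1
  'e': 1
Maximum frequency: 2

2


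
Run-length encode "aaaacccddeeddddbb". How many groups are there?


Input: aaaacccddeeddddbb
Scanning for consecutive runs:
  Group 1: 'a' x 4 (positions 0-3)
  Group 2: 'c' x 3 (positions 4-6)
  Group 3: 'd' x 2 (positions 7-8)
  Group 4: 'e' x 2 (positions 9-10)
  Group 5: 'd' x 4 (positions 11-14)
  Group 6: 'b' x 2 (positions 15-16)
Total groups: 6

6


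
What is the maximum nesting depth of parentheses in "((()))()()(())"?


Input: "((()))()()(())"
Tracking depth:
  Position 0 '(': depth becomes 1
  Position 1 '(': depth becomes 2
  Position 2 '(': depth becomes 3
  Position 3 ')': depth becomes 2
  Position 4 ')': depth becomes 1
  Position 5 ')': depth becomes 0
  Position 6 '(': depth becomes 1
  Position 7 ')': depth becomes 0
  Position 8 '(': depth becomes 1
  Position 9 ')': depth becomes 0
  Position 10 '(': depth becomes 1
  Position 11 '(': depth becomes 2
  Position 12 ')': depth becomes 1
  Position 13 ')': depth becomes 0
Maximum depth reached: 3

3


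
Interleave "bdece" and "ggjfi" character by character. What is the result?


Interleaving "bdece" and "ggjfi":
  Position 0: 'b' from first, 'g' from second => "bg"
  Position 1: 'd' from first, 'g' from second => "dg"
  Position 2: 'e' from first, 'j' from second => "ej"
  Position 3: 'c' from first, 'f' from second => "cf"
  Position 4: 'e' from first, 'i' from second => "ei"
Result: bgdgejcfei

bgdgejcfei


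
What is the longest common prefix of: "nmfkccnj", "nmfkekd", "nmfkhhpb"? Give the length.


Words: nmfkccnj, nmfkekd, nmfkhhpb
  Position 0: all 'n' => match
  Position 1: all 'm' => match
  Position 2: all 'f' => match
  Position 3: all 'k' => match
  Position 4: ('c', 'e', 'h') => mismatch, stop
LCP = "nmfk" (length 4)

4


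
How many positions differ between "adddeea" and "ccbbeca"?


Comparing "adddeea" and "ccbbeca" position by position:
  Position 0: 'a' vs 'c' => DIFFER
  Position 1: 'd' vs 'c' => DIFFER
  Position 2: 'd' vs 'b' => DIFFER
  Position 3: 'd' vs 'b' => DIFFER
  Position 4: 'e' vs 'e' => same
  Position 5: 'e' vs 'c' => DIFFER
  Position 6: 'a' vs 'a' => same
Positions that differ: 5

5


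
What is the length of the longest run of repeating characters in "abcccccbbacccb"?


Input: "abcccccbbacccb"
Scanning for longest run:
  Position 1 ('b'): new char, reset run to 1
  Position 2 ('c'): new char, reset run to 1
  Position 3 ('c'): continues run of 'c', length=2
  Position 4 ('c'): continues run of 'c', length=3
  Position 5 ('c'): continues run of 'c', length=4
  Position 6 ('c'): continues run of 'c', length=5
  Position 7 ('b'): new char, reset run to 1
  Position 8 ('b'): continues run of 'b', length=2
  Position 9 ('a'): new char, reset run to 1
  Position 10 ('c'): new char, reset run to 1
  Position 11 ('c'): continues run of 'c', length=2
  Position 12 ('c'): continues run of 'c', length=3
  Position 13 ('b'): new char, reset run to 1
Longest run: 'c' with length 5

5


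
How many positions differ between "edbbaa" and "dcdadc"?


Comparing "edbbaa" and "dcdadc" position by position:
  Position 0: 'e' vs 'd' => DIFFER
  Position 1: 'd' vs 'c' => DIFFER
  Position 2: 'b' vs 'd' => DIFFER
  Position 3: 'b' vs 'a' => DIFFER
  Position 4: 'a' vs 'd' => DIFFER
  Position 5: 'a' vs 'c' => DIFFER
Positions that differ: 6

6


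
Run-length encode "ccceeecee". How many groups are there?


Input: ccceeecee
Scanning for consecutive runs:
  Group 1: 'c' x 3 (positions 0-2)
  Group 2: 'e' x 3 (positions 3-5)
  Group 3: 'c' x 1 (positions 6-6)
  Group 4: 'e' x 2 (positions 7-8)
Total groups: 4

4


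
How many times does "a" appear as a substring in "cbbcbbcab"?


Searching for "a" in "cbbcbbcab"
Scanning each position:
  Position 0: "c" => no
  Position 1: "b" => no
  Position 2: "b" => no
  Position 3: "c" => no
  Position 4: "b" => no
  Position 5: "b" => no
  Position 6: "c" => no
  Position 7: "a" => MATCH
  Position 8: "b" => no
Total occurrences: 1

1


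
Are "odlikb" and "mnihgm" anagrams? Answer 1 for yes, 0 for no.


Strings: "odlikb", "mnihgm"
Sorted first:  bdiklo
Sorted second: ghimmn
Differ at position 0: 'b' vs 'g' => not anagrams

0


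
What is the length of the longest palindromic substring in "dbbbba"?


Input: "dbbbba"
Checking substrings for palindromes:
  [1:5] "bbbb" (len 4) => palindrome
  [1:4] "bbb" (len 3) => palindrome
  [2:5] "bbb" (len 3) => palindrome
  [1:3] "bb" (len 2) => palindrome
  [2:4] "bb" (len 2) => palindrome
  [3:5] "bb" (len 2) => palindrome
Longest palindromic substring: "bbbb" with length 4

4


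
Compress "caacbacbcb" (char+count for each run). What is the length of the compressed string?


Input: caacbacbcb
Runs:
  'c' x 1 => "c1"
  'a' x 2 => "a2"
  'c' x 1 => "c1"
  'b' x 1 => "b1"
  'a' x 1 => "a1"
  'c' x 1 => "c1"
  'b' x 1 => "b1"
  'c' x 1 => "c1"
  'b' x 1 => "b1"
Compressed: "c1a2c1b1a1c1b1c1b1"
Compressed length: 18

18


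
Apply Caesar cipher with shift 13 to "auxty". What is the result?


Caesar cipher: shift "auxty" by 13
  'a' (pos 0) + 13 = pos 13 = 'n'
  'u' (pos 20) + 13 = pos 7 = 'h'
  'x' (pos 23) + 13 = pos 10 = 'k'
  't' (pos 19) + 13 = pos 6 = 'g'
  'y' (pos 24) + 13 = pos 11 = 'l'
Result: nhkgl

nhkgl


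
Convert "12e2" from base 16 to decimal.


Input: "12e2" in base 16
Positional expansion:
  Digit '1' (value 1) x 16^3 = 4096
  Digit '2' (value 2) x 16^2 = 512
  Digit 'e' (value 14) x 16^1 = 224
  Digit '2' (value 2) x 16^0 = 2
Sum = 4834

4834


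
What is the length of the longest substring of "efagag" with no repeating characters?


Input: "efagag"
Sliding window (track last position of each char):
  Position 0 ('e'): window [0,0] length 1 -- new best
  Position 1 ('f'): window [0,1] length 2 -- new best
  Position 2 ('a'): window [0,2] length 3 -- new best
  Position 3 ('g'): window [0,3] length 4 -- new best
  Position 4 ('a'): repeat (last at 2), move window start to 3
  Position 4 ('a'): window [3,4] length 2
  Position 5 ('g'): repeat (last at 3), move window start to 4
  Position 5 ('g'): window [4,5] length 2
Longest substring with no repeats: "efag" with length 4

4


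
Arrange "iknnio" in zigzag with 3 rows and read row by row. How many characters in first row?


Zigzag "iknnio" into 3 rows:
Placing characters:
  'i' => row 0
  'k' => row 1
  'n' => row 2
  'n' => row 1
  'i' => row 0
  'o' => row 1
Rows:
  Row 0: "ii"
  Row 1: "kno"
  Row 2: "n"
First row length: 2

2


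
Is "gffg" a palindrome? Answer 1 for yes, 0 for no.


Input: gffg
Reversed: gffg
  Compare pos 0 ('g') with pos 3 ('g'): match
  Compare pos 1 ('f') with pos 2 ('f'): match
Result: palindrome

1


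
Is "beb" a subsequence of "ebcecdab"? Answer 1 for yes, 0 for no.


Check if "beb" is a subsequence of "ebcecdab"
Greedy scan:
  Position 0 ('e'): no match needed
  Position 1 ('b'): matches sub[0] = 'b'
  Position 2 ('c'): no match needed
  Position 3 ('e'): matches sub[1] = 'e'
  Position 4 ('c'): no match needed
  Position 5 ('d'): no match needed
  Position 6 ('a'): no match needed
  Position 7 ('b'): matches sub[2] = 'b'
All 3 characters matched => is a subsequence

1


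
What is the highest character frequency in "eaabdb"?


Input: eaabdb
Character counts:
  'a': 2
  'b': 2
  'd': 1
  'e': 1
Maximum frequency: 2

2


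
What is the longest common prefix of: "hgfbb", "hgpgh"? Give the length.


Words: hgfbb, hgpgh
  Position 0: all 'h' => match
  Position 1: all 'g' => match
  Position 2: ('f', 'p') => mismatch, stop
LCP = "hg" (length 2)

2


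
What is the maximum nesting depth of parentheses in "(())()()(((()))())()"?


Input: "(())()()(((()))())()"
Tracking depth:
  Position 0 '(': depth becomes 1
  Position 1 '(': depth becomes 2
  Position 2 ')': depth becomes 1
  Position 3 ')': depth becomes 0
  Position 4 '(': depth becomes 1
  Position 5 ')': depth becomes 0
  Position 6 '(': depth becomes 1
  Position 7 ')': depth becomes 0
  Position 8 '(': depth becomes 1
  Position 9 '(': depth becomes 2
  Position 10 '(': depth becomes 3
  Position 11 '(': depth becomes 4
  Position 12 ')': depth becomes 3
  Position 13 ')': depth becomes 2
  Position 14 ')': depth becomes 1
  Position 15 '(': depth becomes 2
  Position 16 ')': depth becomes 1
  Position 17 ')': depth becomes 0
  Position 18 '(': depth becomes 1
  Position 19 ')': depth becomes 0
Maximum depth reached: 4

4


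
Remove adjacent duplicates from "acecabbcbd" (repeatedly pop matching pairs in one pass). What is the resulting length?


Input: acecabbcbd
Stack-based adjacent duplicate removal:
  Read 'a': push. Stack: a
  Read 'c': push. Stack: ac
  Read 'e': push. Stack: ace
  Read 'c': push. Stack: acec
  Read 'a': push. Stack: aceca
  Read 'b': push. Stack: acecab
  Read 'b': matches stack top 'b' => pop. Stack: aceca
  Read 'c': push. Stack: acecac
  Read 'b': push. Stack: acecacb
  Read 'd': push. Stack: acecacbd
Final stack: "acecacbd" (length 8)

8


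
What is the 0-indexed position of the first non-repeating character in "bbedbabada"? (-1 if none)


Input: bbedbabada
Character frequencies:
  'a': 3
  'b': 4
  'd': 2
  'e': 1
Scanning left to right for freq == 1:
  Position 0 ('b'): freq=4, skip
  Position 1 ('b'): freq=4, skip
  Position 2 ('e'): unique! => answer = 2

2


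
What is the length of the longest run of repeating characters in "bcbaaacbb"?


Input: "bcbaaacbb"
Scanning for longest run:
  Position 1 ('c'): new char, reset run to 1
  Position 2 ('b'): new char, reset run to 1
  Position 3 ('a'): new char, reset run to 1
  Position 4 ('a'): continues run of 'a', length=2
  Position 5 ('a'): continues run of 'a', length=3
  Position 6 ('c'): new char, reset run to 1
  Position 7 ('b'): new char, reset run to 1
  Position 8 ('b'): continues run of 'b', length=2
Longest run: 'a' with length 3

3


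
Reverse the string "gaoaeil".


Input: gaoaeil
Reading characters right to left:
  Position 6: 'l'
  Position 5: 'i'
  Position 4: 'e'
  Position 3: 'a'
  Position 2: 'o'
  Position 1: 'a'
  Position 0: 'g'
Reversed: lieaoag

lieaoag


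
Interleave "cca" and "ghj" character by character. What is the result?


Interleaving "cca" and "ghj":
  Position 0: 'c' from first, 'g' from second => "cg"
  Position 1: 'c' from first, 'h' from second => "ch"
  Position 2: 'a' from first, 'j' from second => "aj"
Result: cgchaj

cgchaj


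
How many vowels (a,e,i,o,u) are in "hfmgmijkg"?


Input: hfmgmijkg
Checking each character:
  'h' at position 0: consonant
  'f' at position 1: consonant
  'm' at position 2: consonant
  'g' at position 3: consonant
  'm' at position 4: consonant
  'i' at position 5: vowel (running total: 1)
  'j' at position 6: consonant
  'k' at position 7: consonant
  'g' at position 8: consonant
Total vowels: 1

1


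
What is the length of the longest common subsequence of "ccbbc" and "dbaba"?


LCS of "ccbbc" and "dbaba"
DP table:
           d    b    a    b    a
      0    0    0    0    0    0
  c   0    0    0    0    0    0
  c   0    0    0    0    0    0
  b   0    0    1    1    1    1
  b   0    0    1    1    2    2
  c   0    0    1    1    2    2
LCS length = dp[5][5] = 2

2


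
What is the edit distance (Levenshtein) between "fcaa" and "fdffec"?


Computing edit distance: "fcaa" -> "fdffec"
DP table:
           f    d    f    f    e    c
      0    1    2    3    4    5    6
  f   1    0    1    2    3    4    5
  c   2    1    1    2    3    4    4
  a   3    2    2    2    3    4    5
  a   4    3    3    3    3    4    5
Edit distance = dp[4][6] = 5

5


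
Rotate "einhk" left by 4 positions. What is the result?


Input: "einhk", rotate left by 4
First 4 characters: "einh"
Remaining characters: "k"
Concatenate remaining + first: "k" + "einh" = "keinh"

keinh


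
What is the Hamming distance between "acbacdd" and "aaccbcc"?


Comparing "acbacdd" and "aaccbcc" position by position:
  Position 0: 'a' vs 'a' => same
  Position 1: 'c' vs 'a' => differ
  Position 2: 'b' vs 'c' => differ
  Position 3: 'a' vs 'c' => differ
  Position 4: 'c' vs 'b' => differ
  Position 5: 'd' vs 'c' => differ
  Position 6: 'd' vs 'c' => differ
Total differences (Hamming distance): 6

6


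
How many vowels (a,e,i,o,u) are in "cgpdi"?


Input: cgpdi
Checking each character:
  'c' at position 0: consonant
  'g' at position 1: consonant
  'p' at position 2: consonant
  'd' at position 3: consonant
  'i' at position 4: vowel (running total: 1)
Total vowels: 1

1


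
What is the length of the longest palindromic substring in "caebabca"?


Input: "caebabca"
Checking substrings for palindromes:
  [3:6] "bab" (len 3) => palindrome
Longest palindromic substring: "bab" with length 3

3


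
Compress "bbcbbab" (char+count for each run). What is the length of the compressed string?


Input: bbcbbab
Runs:
  'b' x 2 => "b2"
  'c' x 1 => "c1"
  'b' x 2 => "b2"
  'a' x 1 => "a1"
  'b' x 1 => "b1"
Compressed: "b2c1b2a1b1"
Compressed length: 10

10


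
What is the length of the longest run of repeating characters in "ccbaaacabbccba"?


Input: "ccbaaacabbccba"
Scanning for longest run:
  Position 1 ('c'): continues run of 'c', length=2
  Position 2 ('b'): new char, reset run to 1
  Position 3 ('a'): new char, reset run to 1
  Position 4 ('a'): continues run of 'a', length=2
  Position 5 ('a'): continues run of 'a', length=3
  Position 6 ('c'): new char, reset run to 1
  Position 7 ('a'): new char, reset run to 1
  Position 8 ('b'): new char, reset run to 1
  Position 9 ('b'): continues run of 'b', length=2
  Position 10 ('c'): new char, reset run to 1
  Position 11 ('c'): continues run of 'c', length=2
  Position 12 ('b'): new char, reset run to 1
  Position 13 ('a'): new char, reset run to 1
Longest run: 'a' with length 3

3


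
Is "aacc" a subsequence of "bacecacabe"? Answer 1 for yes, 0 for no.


Check if "aacc" is a subsequence of "bacecacabe"
Greedy scan:
  Position 0 ('b'): no match needed
  Position 1 ('a'): matches sub[0] = 'a'
  Position 2 ('c'): no match needed
  Position 3 ('e'): no match needed
  Position 4 ('c'): no match needed
  Position 5 ('a'): matches sub[1] = 'a'
  Position 6 ('c'): matches sub[2] = 'c'
  Position 7 ('a'): no match needed
  Position 8 ('b'): no match needed
  Position 9 ('e'): no match needed
Only matched 3/4 characters => not a subsequence

0


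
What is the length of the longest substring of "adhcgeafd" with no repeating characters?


Input: "adhcgeafd"
Sliding window (track last position of each char):
  Position 0 ('a'): window [0,0] length 1 -- new best
  Position 1 ('d'): window [0,1] length 2 -- new best
  Position 2 ('h'): window [0,2] length 3 -- new best
  Position 3 ('c'): window [0,3] length 4 -- new best
  Position 4 ('g'): window [0,4] length 5 -- new best
  Position 5 ('e'): window [0,5] length 6 -- new best
  Position 6 ('a'): repeat (last at 0), move window start to 1
  Position 6 ('a'): window [1,6] length 6
  Position 7 ('f'): window [1,7] length 7 -- new best
  Position 8 ('d'): repeat (last at 1), move window start to 2
  Position 8 ('d'): window [2,8] length 7
Longest substring with no repeats: "dhcgeaf" with length 7

7


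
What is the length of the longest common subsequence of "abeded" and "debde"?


LCS of "abeded" and "debde"
DP table:
           d    e    b    d    e
      0    0    0    0    0    0
  a   0    0    0    0    0    0
  b   0    0    0    1    1    1
  e   0    0    1    1    1    2
  d   0    1    1    1    2    2
  e   0    1    2    2    2    3
  d   0    1    2    2    3    3
LCS length = dp[6][5] = 3

3


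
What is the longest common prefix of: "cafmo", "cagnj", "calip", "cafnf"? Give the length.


Words: cafmo, cagnj, calip, cafnf
  Position 0: all 'c' => match
  Position 1: all 'a' => match
  Position 2: ('f', 'g', 'l', 'f') => mismatch, stop
LCP = "ca" (length 2)

2


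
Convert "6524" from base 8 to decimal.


Input: "6524" in base 8
Positional expansion:
  Digit '6' (value 6) x 8^3 = 3072
  Digit '5' (value 5) x 8^2 = 320
  Digit '2' (value 2) x 8^1 = 16
  Digit '4' (value 4) x 8^0 = 4
Sum = 3412

3412


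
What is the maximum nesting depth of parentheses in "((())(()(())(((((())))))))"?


Input: "((())(()(())(((((())))))))"
Tracking depth:
  Position 0 '(': depth becomes 1
  Position 1 '(': depth becomes 2
  Position 2 '(': depth becomes 3
  Position 3 ')': depth becomes 2
  Position 4 ')': depth becomes 1
  Position 5 '(': depth becomes 2
  Position 6 '(': depth becomes 3
  Position 7 ')': depth becomes 2
  Position 8 '(': depth becomes 3
  Position 9 '(': depth becomes 4
  Position 10 ')': depth becomes 3
  Position 11 ')': depth becomes 2
  Position 12 '(': depth becomes 3
  Position 13 '(': depth becomes 4
  Position 14 '(': depth becomes 5
  Position 15 '(': depth becomes 6
  Position 16 '(': depth becomes 7
  Position 17 '(': depth becomes 8
  Position 18 ')': depth becomes 7
  Position 19 ')': depth becomes 6
  Position 20 ')': depth becomes 5
  Position 21 ')': depth becomes 4
  Position 22 ')': depth becomes 3
  Position 23 ')': depth becomes 2
  Position 24 ')': depth becomes 1
  Position 25 ')': depth becomes 0
Maximum depth reached: 8

8


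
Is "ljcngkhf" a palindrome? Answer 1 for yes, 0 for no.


Input: ljcngkhf
Reversed: fhkgncjl
  Compare pos 0 ('l') with pos 7 ('f'): MISMATCH
  Compare pos 1 ('j') with pos 6 ('h'): MISMATCH
  Compare pos 2 ('c') with pos 5 ('k'): MISMATCH
  Compare pos 3 ('n') with pos 4 ('g'): MISMATCH
Result: not a palindrome

0


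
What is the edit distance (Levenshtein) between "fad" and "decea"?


Computing edit distance: "fad" -> "decea"
DP table:
           d    e    c    e    a
      0    1    2    3    4    5
  f   1    1    2    3    4    5
  a   2    2    2    3    4    4
  d   3    2    3    3    4    5
Edit distance = dp[3][5] = 5

5


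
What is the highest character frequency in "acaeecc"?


Input: acaeecc
Character counts:
  'a': 2
  'c': 3
  'e': 2
Maximum frequency: 3

3


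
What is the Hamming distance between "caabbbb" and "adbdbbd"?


Comparing "caabbbb" and "adbdbbd" position by position:
  Position 0: 'c' vs 'a' => differ
  Position 1: 'a' vs 'd' => differ
  Position 2: 'a' vs 'b' => differ
  Position 3: 'b' vs 'd' => differ
  Position 4: 'b' vs 'b' => same
  Position 5: 'b' vs 'b' => same
  Position 6: 'b' vs 'd' => differ
Total differences (Hamming distance): 5

5


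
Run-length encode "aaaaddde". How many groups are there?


Input: aaaaddde
Scanning for consecutive runs:
  Group 1: 'a' x 4 (positions 0-3)
  Group 2: 'd' x 3 (positions 4-6)
  Group 3: 'e' x 1 (positions 7-7)
Total groups: 3

3


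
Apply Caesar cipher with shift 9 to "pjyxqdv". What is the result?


Caesar cipher: shift "pjyxqdv" by 9
  'p' (pos 15) + 9 = pos 24 = 'y'
  'j' (pos 9) + 9 = pos 18 = 's'
  'y' (pos 24) + 9 = pos 7 = 'h'
  'x' (pos 23) + 9 = pos 6 = 'g'
  'q' (pos 16) + 9 = pos 25 = 'z'
  'd' (pos 3) + 9 = pos 12 = 'm'
  'v' (pos 21) + 9 = pos 4 = 'e'
Result: yshgzme

yshgzme


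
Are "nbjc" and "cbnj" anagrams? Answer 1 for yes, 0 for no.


Strings: "nbjc", "cbnj"
Sorted first:  bcjn
Sorted second: bcjn
Sorted forms match => anagrams

1


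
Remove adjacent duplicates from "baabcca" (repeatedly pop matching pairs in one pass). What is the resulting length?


Input: baabcca
Stack-based adjacent duplicate removal:
  Read 'b': push. Stack: b
  Read 'a': push. Stack: ba
  Read 'a': matches stack top 'a' => pop. Stack: b
  Read 'b': matches stack top 'b' => pop. Stack: (empty)
  Read 'c': push. Stack: c
  Read 'c': matches stack top 'c' => pop. Stack: (empty)
  Read 'a': push. Stack: a
Final stack: "a" (length 1)

1


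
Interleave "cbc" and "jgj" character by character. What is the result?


Interleaving "cbc" and "jgj":
  Position 0: 'c' from first, 'j' from second => "cj"
  Position 1: 'b' from first, 'g' from second => "bg"
  Position 2: 'c' from first, 'j' from second => "cj"
Result: cjbgcj

cjbgcj


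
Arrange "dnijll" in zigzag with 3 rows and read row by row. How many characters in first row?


Zigzag "dnijll" into 3 rows:
Placing characters:
  'd' => row 0
  'n' => row 1
  'i' => row 2
  'j' => row 1
  'l' => row 0
  'l' => row 1
Rows:
  Row 0: "dl"
  Row 1: "njl"
  Row 2: "i"
First row length: 2

2


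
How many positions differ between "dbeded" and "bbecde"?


Comparing "dbeded" and "bbecde" position by position:
  Position 0: 'd' vs 'b' => DIFFER
  Position 1: 'b' vs 'b' => same
  Position 2: 'e' vs 'e' => same
  Position 3: 'd' vs 'c' => DIFFER
  Position 4: 'e' vs 'd' => DIFFER
  Position 5: 'd' vs 'e' => DIFFER
Positions that differ: 4

4


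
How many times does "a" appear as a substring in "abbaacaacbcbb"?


Searching for "a" in "abbaacaacbcbb"
Scanning each position:
  Position 0: "a" => MATCH
  Position 1: "b" => no
  Position 2: "b" => no
  Position 3: "a" => MATCH
  Position 4: "a" => MATCH
  Position 5: "c" => no
  Position 6: "a" => MATCH
  Position 7: "a" => MATCH
  Position 8: "c" => no
  Position 9: "b" => no
  Position 10: "c" => no
  Position 11: "b" => no
  Position 12: "b" => no
Total occurrences: 5

5


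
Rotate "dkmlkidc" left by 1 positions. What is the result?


Input: "dkmlkidc", rotate left by 1
First 1 characters: "d"
Remaining characters: "kmlkidc"
Concatenate remaining + first: "kmlkidc" + "d" = "kmlkidcd"

kmlkidcd


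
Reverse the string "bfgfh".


Input: bfgfh
Reading characters right to left:
  Position 4: 'h'
  Position 3: 'f'
  Position 2: 'g'
  Position 1: 'f'
  Position 0: 'b'
Reversed: hfgfb

hfgfb


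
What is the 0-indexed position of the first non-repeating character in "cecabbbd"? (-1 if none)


Input: cecabbbd
Character frequencies:
  'a': 1
  'b': 3
  'c': 2
  'd': 1
  'e': 1
Scanning left to right for freq == 1:
  Position 0 ('c'): freq=2, skip
  Position 1 ('e'): unique! => answer = 1

1


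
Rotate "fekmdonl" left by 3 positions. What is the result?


Input: "fekmdonl", rotate left by 3
First 3 characters: "fek"
Remaining characters: "mdonl"
Concatenate remaining + first: "mdonl" + "fek" = "mdonlfek"

mdonlfek


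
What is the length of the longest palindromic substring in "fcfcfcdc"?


Input: "fcfcfcdc"
Checking substrings for palindromes:
  [0:5] "fcfcf" (len 5) => palindrome
  [1:6] "cfcfc" (len 5) => palindrome
  [0:3] "fcf" (len 3) => palindrome
  [1:4] "cfc" (len 3) => palindrome
  [2:5] "fcf" (len 3) => palindrome
  [3:6] "cfc" (len 3) => palindrome
Longest palindromic substring: "fcfcf" with length 5

5


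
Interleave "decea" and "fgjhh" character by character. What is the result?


Interleaving "decea" and "fgjhh":
  Position 0: 'd' from first, 'f' from second => "df"
  Position 1: 'e' from first, 'g' from second => "eg"
  Position 2: 'c' from first, 'j' from second => "cj"
  Position 3: 'e' from first, 'h' from second => "eh"
  Position 4: 'a' from first, 'h' from second => "ah"
Result: dfegcjehah

dfegcjehah


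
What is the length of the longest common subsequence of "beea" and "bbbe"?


LCS of "beea" and "bbbe"
DP table:
           b    b    b    e
      0    0    0    0    0
  b   0    1    1    1    1
  e   0    1    1    1    2
  e   0    1    1    1    2
  a   0    1    1    1    2
LCS length = dp[4][4] = 2

2


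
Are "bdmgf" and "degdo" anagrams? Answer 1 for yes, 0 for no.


Strings: "bdmgf", "degdo"
Sorted first:  bdfgm
Sorted second: ddego
Differ at position 0: 'b' vs 'd' => not anagrams

0


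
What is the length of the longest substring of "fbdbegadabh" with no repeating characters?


Input: "fbdbegadabh"
Sliding window (track last position of each char):
  Position 0 ('f'): window [0,0] length 1 -- new best
  Position 1 ('b'): window [0,1] length 2 -- new best
  Position 2 ('d'): window [0,2] length 3 -- new best
  Position 3 ('b'): repeat (last at 1), move window start to 2
  Position 3 ('b'): window [2,3] length 2
  Position 4 ('e'): window [2,4] length 3
  Position 5 ('g'): window [2,5] length 4 -- new best
  Position 6 ('a'): window [2,6] length 5 -- new best
  Position 7 ('d'): repeat (last at 2), move window start to 3
  Position 7 ('d'): window [3,7] length 5
  Position 8 ('a'): repeat (last at 6), move window start to 7
  Position 8 ('a'): window [7,8] length 2
  Position 9 ('b'): window [7,9] length 3
  Position 10 ('h'): window [7,10] length 4
Longest substring with no repeats: "dbega" with length 5

5


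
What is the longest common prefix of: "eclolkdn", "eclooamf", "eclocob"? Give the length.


Words: eclolkdn, eclooamf, eclocob
  Position 0: all 'e' => match
  Position 1: all 'c' => match
  Position 2: all 'l' => match
  Position 3: all 'o' => match
  Position 4: ('l', 'o', 'c') => mismatch, stop
LCP = "eclo" (length 4)

4


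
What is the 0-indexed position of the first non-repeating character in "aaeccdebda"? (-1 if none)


Input: aaeccdebda
Character frequencies:
  'a': 3
  'b': 1
  'c': 2
  'd': 2
  'e': 2
Scanning left to right for freq == 1:
  Position 0 ('a'): freq=3, skip
  Position 1 ('a'): freq=3, skip
  Position 2 ('e'): freq=2, skip
  Position 3 ('c'): freq=2, skip
  Position 4 ('c'): freq=2, skip
  Position 5 ('d'): freq=2, skip
  Position 6 ('e'): freq=2, skip
  Position 7 ('b'): unique! => answer = 7

7


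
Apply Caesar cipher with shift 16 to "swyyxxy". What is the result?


Caesar cipher: shift "swyyxxy" by 16
  's' (pos 18) + 16 = pos 8 = 'i'
  'w' (pos 22) + 16 = pos 12 = 'm'
  'y' (pos 24) + 16 = pos 14 = 'o'
  'y' (pos 24) + 16 = pos 14 = 'o'
  'x' (pos 23) + 16 = pos 13 = 'n'
  'x' (pos 23) + 16 = pos 13 = 'n'
  'y' (pos 24) + 16 = pos 14 = 'o'
Result: imoonno

imoonno


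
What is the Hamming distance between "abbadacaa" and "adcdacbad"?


Comparing "abbadacaa" and "adcdacbad" position by position:
  Position 0: 'a' vs 'a' => same
  Position 1: 'b' vs 'd' => differ
  Position 2: 'b' vs 'c' => differ
  Position 3: 'a' vs 'd' => differ
  Position 4: 'd' vs 'a' => differ
  Position 5: 'a' vs 'c' => differ
  Position 6: 'c' vs 'b' => differ
  Position 7: 'a' vs 'a' => same
  Position 8: 'a' vs 'd' => differ
Total differences (Hamming distance): 7

7


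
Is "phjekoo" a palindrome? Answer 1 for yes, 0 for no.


Input: phjekoo
Reversed: ookejhp
  Compare pos 0 ('p') with pos 6 ('o'): MISMATCH
  Compare pos 1 ('h') with pos 5 ('o'): MISMATCH
  Compare pos 2 ('j') with pos 4 ('k'): MISMATCH
Result: not a palindrome

0


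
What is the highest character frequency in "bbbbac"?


Input: bbbbac
Character counts:
  'a': 1
  'b': 4
  'c': 1
Maximum frequency: 4

4


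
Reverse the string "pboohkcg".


Input: pboohkcg
Reading characters right to left:
  Position 7: 'g'
  Position 6: 'c'
  Position 5: 'k'
  Position 4: 'h'
  Position 3: 'o'
  Position 2: 'o'
  Position 1: 'b'
  Position 0: 'p'
Reversed: gckhoobp

gckhoobp


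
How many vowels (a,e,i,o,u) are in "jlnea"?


Input: jlnea
Checking each character:
  'j' at position 0: consonant
  'l' at position 1: consonant
  'n' at position 2: consonant
  'e' at position 3: vowel (running total: 1)
  'a' at position 4: vowel (running total: 2)
Total vowels: 2

2


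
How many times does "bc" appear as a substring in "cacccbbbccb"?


Searching for "bc" in "cacccbbbccb"
Scanning each position:
  Position 0: "ca" => no
  Position 1: "ac" => no
  Position 2: "cc" => no
  Position 3: "cc" => no
  Position 4: "cb" => no
  Position 5: "bb" => no
  Position 6: "bb" => no
  Position 7: "bc" => MATCH
  Position 8: "cc" => no
  Position 9: "cb" => no
Total occurrences: 1

1


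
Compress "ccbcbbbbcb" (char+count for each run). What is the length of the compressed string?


Input: ccbcbbbbcb
Runs:
  'c' x 2 => "c2"
  'b' x 1 => "b1"
  'c' x 1 => "c1"
  'b' x 4 => "b4"
  'c' x 1 => "c1"
  'b' x 1 => "b1"
Compressed: "c2b1c1b4c1b1"
Compressed length: 12

12


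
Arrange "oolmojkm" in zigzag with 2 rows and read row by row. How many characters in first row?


Zigzag "oolmojkm" into 2 rows:
Placing characters:
  'o' => row 0
  'o' => row 1
  'l' => row 0
  'm' => row 1
  'o' => row 0
  'j' => row 1
  'k' => row 0
  'm' => row 1
Rows:
  Row 0: "olok"
  Row 1: "omjm"
First row length: 4

4


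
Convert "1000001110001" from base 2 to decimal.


Input: "1000001110001" in base 2
Positional expansion:
  Digit '1' (value 1) x 2^12 = 4096
  Digit '0' (value 0) x 2^11 = 0
  Digit '0' (value 0) x 2^10 = 0
  Digit '0' (value 0) x 2^9 = 0
  Digit '0' (value 0) x 2^8 = 0
  Digit '0' (value 0) x 2^7 = 0
  Digit '1' (value 1) x 2^6 = 64
  Digit '1' (value 1) x 2^5 = 32
  Digit '1' (value 1) x 2^4 = 16
  Digit '0' (value 0) x 2^3 = 0
  Digit '0' (value 0) x 2^2 = 0
  Digit '0' (value 0) x 2^1 = 0
  Digit '1' (value 1) x 2^0 = 1
Sum = 4209

4209


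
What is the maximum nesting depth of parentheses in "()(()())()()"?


Input: "()(()())()()"
Tracking depth:
  Position 0 '(': depth becomes 1
  Position 1 ')': depth becomes 0
  Position 2 '(': depth becomes 1
  Position 3 '(': depth becomes 2
  Position 4 ')': depth becomes 1
  Position 5 '(': depth becomes 2
  Position 6 ')': depth becomes 1
  Position 7 ')': depth becomes 0
  Position 8 '(': depth becomes 1
  Position 9 ')': depth becomes 0
  Position 10 '(': depth becomes 1
  Position 11 ')': depth becomes 0
Maximum depth reached: 2

2
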